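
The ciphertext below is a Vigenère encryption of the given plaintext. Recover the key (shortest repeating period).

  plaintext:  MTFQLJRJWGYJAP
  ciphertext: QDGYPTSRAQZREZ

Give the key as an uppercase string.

  i= 0: Q-M =  4 → E
  i= 1: D-T = 10 → K
  i= 2: G-F =  1 → B
  i= 3: Y-Q =  8 → I
  i= 4: P-L =  4 → E
  i= 5: T-J = 10 → K
  i= 6: S-R =  1 → B
  i= 7: R-J =  8 → I
  i= 8: A-W =  4 → E
  i= 9: Q-G = 10 → K
  i=10: Z-Y =  1 → B
  i=11: R-J =  8 → I
  i=12: E-A =  4 → E
  i=13: Z-P = 10 → K
  shifts repeat with period 4: EKBI

EKBI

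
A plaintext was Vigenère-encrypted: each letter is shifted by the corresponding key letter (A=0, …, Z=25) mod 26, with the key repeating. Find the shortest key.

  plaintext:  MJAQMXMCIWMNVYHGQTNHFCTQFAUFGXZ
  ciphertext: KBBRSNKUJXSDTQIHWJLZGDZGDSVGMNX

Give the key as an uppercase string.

YSBBGQ

  i= 0: K-M = 24 → Y
  i= 1: B-J = 18 → S
  i= 2: B-A =  1 → B
  i= 3: R-Q =  1 → B
  i= 4: S-M =  6 → G
  i= 5: N-X = 16 → Q
  i= 6: K-M = 24 → Y
  i= 7: U-C = 18 → S
  i= 8: J-I =  1 → B
  i= 9: X-W =  1 → B
  i=10: S-M =  6 → G
  i=11: D-N = 16 → Q
  i=12: T-V = 24 → Y
  i=13: Q-Y = 18 → S
  i=14: I-H =  1 → B
  i=15: H-G =  1 → B
  i=16: W-Q =  6 → G
  i=17: J-T = 16 → Q
  i=18: L-N = 24 → Y
  i=19: Z-H = 18 → S
  i=20: G-F =  1 → B
  i=21: D-C =  1 → B
  i=22: Z-T =  6 → G
  i=23: G-Q = 16 → Q
  i=24: D-F = 24 → Y
  i=25: S-A = 18 → S
  i=26: V-U =  1 → B
  i=27: G-F =  1 → B
  i=28: M-G =  6 → G
  i=29: N-X = 16 → Q
  i=30: X-Z = 24 → Y
  shifts repeat with period 6: YSBBGQ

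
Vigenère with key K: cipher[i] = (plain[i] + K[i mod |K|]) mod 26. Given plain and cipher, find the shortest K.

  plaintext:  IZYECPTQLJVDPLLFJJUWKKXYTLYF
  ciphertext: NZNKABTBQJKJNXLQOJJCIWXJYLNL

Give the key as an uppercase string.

FAPGYMAL

  i= 0: N-I =  5 → F
  i= 1: Z-Z =  0 → A
  i= 2: N-Y = 15 → P
  i= 3: K-E =  6 → G
  i= 4: A-C = 24 → Y
  i= 5: B-P = 12 → M
  i= 6: T-T =  0 → A
  i= 7: B-Q = 11 → L
  i= 8: Q-L =  5 → F
  i= 9: J-J =  0 → A
  i=10: K-V = 15 → P
  i=11: J-D =  6 → G
  i=12: N-P = 24 → Y
  i=13: X-L = 12 → M
  i=14: L-L =  0 → A
  i=15: Q-F = 11 → L
  i=16: O-J =  5 → F
  i=17: J-J =  0 → A
  i=18: J-U = 15 → P
  i=19: C-W =  6 → G
  i=20: I-K = 24 → Y
  i=21: W-K = 12 → M
  i=22: X-X =  0 → A
  i=23: J-Y = 11 → L
  i=24: Y-T =  5 → F
  i=25: L-L =  0 → A
  i=26: N-Y = 15 → P
  i=27: L-F =  6 → G
  shifts repeat with period 8: FAPGYMAL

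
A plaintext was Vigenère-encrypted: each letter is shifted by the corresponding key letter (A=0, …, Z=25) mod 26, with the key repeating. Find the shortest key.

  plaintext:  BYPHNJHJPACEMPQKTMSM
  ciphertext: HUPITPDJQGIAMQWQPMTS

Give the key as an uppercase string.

  i= 0: H-B =  6 → G
  i= 1: U-Y = 22 → W
  i= 2: P-P =  0 → A
  i= 3: I-H =  1 → B
  i= 4: T-N =  6 → G
  i= 5: P-J =  6 → G
  i= 6: D-H = 22 → W
  i= 7: J-J =  0 → A
  i= 8: Q-P =  1 → B
  i= 9: G-A =  6 → G
  i=10: I-C =  6 → G
  i=11: A-E = 22 → W
  i=12: M-M =  0 → A
  i=13: Q-P =  1 → B
  i=14: W-Q =  6 → G
  i=15: Q-K =  6 → G
  i=16: P-T = 22 → W
  i=17: M-M =  0 → A
  i=18: T-S =  1 → B
  i=19: S-M =  6 → G
  shifts repeat with period 5: GWABG

GWABG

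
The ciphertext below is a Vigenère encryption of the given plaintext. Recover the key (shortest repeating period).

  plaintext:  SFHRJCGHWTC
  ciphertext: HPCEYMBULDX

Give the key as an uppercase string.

PKVN

  i= 0: H-S = 15 → P
  i= 1: P-F = 10 → K
  i= 2: C-H = 21 → V
  i= 3: E-R = 13 → N
  i= 4: Y-J = 15 → P
  i= 5: M-C = 10 → K
  i= 6: B-G = 21 → V
  i= 7: U-H = 13 → N
  i= 8: L-W = 15 → P
  i= 9: D-T = 10 → K
  i=10: X-C = 21 → V
  shifts repeat with period 4: PKVN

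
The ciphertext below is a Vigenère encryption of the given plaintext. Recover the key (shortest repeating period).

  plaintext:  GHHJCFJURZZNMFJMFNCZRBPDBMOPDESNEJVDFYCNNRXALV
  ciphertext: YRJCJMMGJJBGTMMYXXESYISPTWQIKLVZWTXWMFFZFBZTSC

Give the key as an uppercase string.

SKCTHHDM

  i= 0: Y-G = 18 → S
  i= 1: R-H = 10 → K
  i= 2: J-H =  2 → C
  i= 3: C-J = 19 → T
  i= 4: J-C =  7 → H
  i= 5: M-F =  7 → H
  i= 6: M-J =  3 → D
  i= 7: G-U = 12 → M
  i= 8: J-R = 18 → S
  i= 9: J-Z = 10 → K
  i=10: B-Z =  2 → C
  i=11: G-N = 19 → T
  i=12: T-M =  7 → H
  i=13: M-F =  7 → H
  i=14: M-J =  3 → D
  i=15: Y-M = 12 → M
  i=16: X-F = 18 → S
  i=17: X-N = 10 → K
  i=18: E-C =  2 → C
  i=19: S-Z = 19 → T
  i=20: Y-R =  7 → H
  i=21: I-B =  7 → H
  i=22: S-P =  3 → D
  i=23: P-D = 12 → M
  i=24: T-B = 18 → S
  i=25: W-M = 10 → K
  i=26: Q-O =  2 → C
  i=27: I-P = 19 → T
  i=28: K-D =  7 → H
  i=29: L-E =  7 → H
  i=30: V-S =  3 → D
  i=31: Z-N = 12 → M
  i=32: W-E = 18 → S
  i=33: T-J = 10 → K
  i=34: X-V =  2 → C
  i=35: W-D = 19 → T
  i=36: M-F =  7 → H
  i=37: F-Y =  7 → H
  i=38: F-C =  3 → D
  i=39: Z-N = 12 → M
  i=40: F-N = 18 → S
  i=41: B-R = 10 → K
  i=42: Z-X =  2 → C
  i=43: T-A = 19 → T
  i=44: S-L =  7 → H
  i=45: C-V =  7 → H
  shifts repeat with period 8: SKCTHHDM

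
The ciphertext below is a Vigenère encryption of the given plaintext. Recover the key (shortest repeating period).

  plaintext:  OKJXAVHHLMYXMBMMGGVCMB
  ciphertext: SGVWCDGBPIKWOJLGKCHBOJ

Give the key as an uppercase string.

  i= 0: S-O =  4 → E
  i= 1: G-K = 22 → W
  i= 2: V-J = 12 → M
  i= 3: W-X = 25 → Z
  i= 4: C-A =  2 → C
  i= 5: D-V =  8 → I
  i= 6: G-H = 25 → Z
  i= 7: B-H = 20 → U
  i= 8: P-L =  4 → E
  i= 9: I-M = 22 → W
  i=10: K-Y = 12 → M
  i=11: W-X = 25 → Z
  i=12: O-M =  2 → C
  i=13: J-B =  8 → I
  i=14: L-M = 25 → Z
  i=15: G-M = 20 → U
  i=16: K-G =  4 → E
  i=17: C-G = 22 → W
  i=18: H-V = 12 → M
  i=19: B-C = 25 → Z
  i=20: O-M =  2 → C
  i=21: J-B =  8 → I
  shifts repeat with period 8: EWMZCIZU

EWMZCIZU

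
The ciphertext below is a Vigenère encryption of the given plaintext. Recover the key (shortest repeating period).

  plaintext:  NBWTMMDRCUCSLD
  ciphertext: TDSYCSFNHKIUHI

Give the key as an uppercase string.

  i= 0: T-N =  6 → G
  i= 1: D-B =  2 → C
  i= 2: S-W = 22 → W
  i= 3: Y-T =  5 → F
  i= 4: C-M = 16 → Q
  i= 5: S-M =  6 → G
  i= 6: F-D =  2 → C
  i= 7: N-R = 22 → W
  i= 8: H-C =  5 → F
  i= 9: K-U = 16 → Q
  i=10: I-C =  6 → G
  i=11: U-S =  2 → C
  i=12: H-L = 22 → W
  i=13: I-D =  5 → F
  shifts repeat with period 5: GCWFQ

GCWFQ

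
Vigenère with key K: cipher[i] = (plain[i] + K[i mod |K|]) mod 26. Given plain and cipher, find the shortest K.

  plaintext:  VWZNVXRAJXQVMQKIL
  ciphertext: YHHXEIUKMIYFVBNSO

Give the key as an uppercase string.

DLIKJLDK

  i= 0: Y-V =  3 → D
  i= 1: H-W = 11 → L
  i= 2: H-Z =  8 → I
  i= 3: X-N = 10 → K
  i= 4: E-V =  9 → J
  i= 5: I-X = 11 → L
  i= 6: U-R =  3 → D
  i= 7: K-A = 10 → K
  i= 8: M-J =  3 → D
  i= 9: I-X = 11 → L
  i=10: Y-Q =  8 → I
  i=11: F-V = 10 → K
  i=12: V-M =  9 → J
  i=13: B-Q = 11 → L
  i=14: N-K =  3 → D
  i=15: S-I = 10 → K
  i=16: O-L =  3 → D
  shifts repeat with period 8: DLIKJLDK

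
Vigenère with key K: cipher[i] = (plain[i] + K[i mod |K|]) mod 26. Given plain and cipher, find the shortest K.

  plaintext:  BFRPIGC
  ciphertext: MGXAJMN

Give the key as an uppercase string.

LBG

  i= 0: M-B = 11 → L
  i= 1: G-F =  1 → B
  i= 2: X-R =  6 → G
  i= 3: A-P = 11 → L
  i= 4: J-I =  1 → B
  i= 5: M-G =  6 → G
  i= 6: N-C = 11 → L
  shifts repeat with period 3: LBG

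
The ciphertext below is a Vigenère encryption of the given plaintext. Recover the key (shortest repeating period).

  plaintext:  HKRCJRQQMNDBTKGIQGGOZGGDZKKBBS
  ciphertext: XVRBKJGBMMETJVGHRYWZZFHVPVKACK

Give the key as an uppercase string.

  i= 0: X-H = 16 → Q
  i= 1: V-K = 11 → L
  i= 2: R-R =  0 → A
  i= 3: B-C = 25 → Z
  i= 4: K-J =  1 → B
  i= 5: J-R = 18 → S
  i= 6: G-Q = 16 → Q
  i= 7: B-Q = 11 → L
  i= 8: M-M =  0 → A
  i= 9: M-N = 25 → Z
  i=10: E-D =  1 → B
  i=11: T-B = 18 → S
  i=12: J-T = 16 → Q
  i=13: V-K = 11 → L
  i=14: G-G =  0 → A
  i=15: H-I = 25 → Z
  i=16: R-Q =  1 → B
  i=17: Y-G = 18 → S
  i=18: W-G = 16 → Q
  i=19: Z-O = 11 → L
  i=20: Z-Z =  0 → A
  i=21: F-G = 25 → Z
  i=22: H-G =  1 → B
  i=23: V-D = 18 → S
  i=24: P-Z = 16 → Q
  i=25: V-K = 11 → L
  i=26: K-K =  0 → A
  i=27: A-B = 25 → Z
  i=28: C-B =  1 → B
  i=29: K-S = 18 → S
  shifts repeat with period 6: QLAZBS

QLAZBS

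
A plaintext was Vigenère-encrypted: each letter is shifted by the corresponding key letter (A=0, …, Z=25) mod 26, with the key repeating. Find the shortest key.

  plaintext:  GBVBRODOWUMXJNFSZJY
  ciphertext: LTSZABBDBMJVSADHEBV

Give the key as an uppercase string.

  i= 0: L-G =  5 → F
  i= 1: T-B = 18 → S
  i= 2: S-V = 23 → X
  i= 3: Z-B = 24 → Y
  i= 4: A-R =  9 → J
  i= 5: B-O = 13 → N
  i= 6: B-D = 24 → Y
  i= 7: D-O = 15 → P
  i= 8: B-W =  5 → F
  i= 9: M-U = 18 → S
  i=10: J-M = 23 → X
  i=11: V-X = 24 → Y
  i=12: S-J =  9 → J
  i=13: A-N = 13 → N
  i=14: D-F = 24 → Y
  i=15: H-S = 15 → P
  i=16: E-Z =  5 → F
  i=17: B-J = 18 → S
  i=18: V-Y = 23 → X
  shifts repeat with period 8: FSXYJNYP

FSXYJNYP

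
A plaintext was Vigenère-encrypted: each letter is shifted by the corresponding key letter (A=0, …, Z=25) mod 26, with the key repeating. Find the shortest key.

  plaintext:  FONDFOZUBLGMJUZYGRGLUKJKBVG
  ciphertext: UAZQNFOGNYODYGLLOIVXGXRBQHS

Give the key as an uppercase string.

PMMNIR

  i= 0: U-F = 15 → P
  i= 1: A-O = 12 → M
  i= 2: Z-N = 12 → M
  i= 3: Q-D = 13 → N
  i= 4: N-F =  8 → I
  i= 5: F-O = 17 → R
  i= 6: O-Z = 15 → P
  i= 7: G-U = 12 → M
  i= 8: N-B = 12 → M
  i= 9: Y-L = 13 → N
  i=10: O-G =  8 → I
  i=11: D-M = 17 → R
  i=12: Y-J = 15 → P
  i=13: G-U = 12 → M
  i=14: L-Z = 12 → M
  i=15: L-Y = 13 → N
  i=16: O-G =  8 → I
  i=17: I-R = 17 → R
  i=18: V-G = 15 → P
  i=19: X-L = 12 → M
  i=20: G-U = 12 → M
  i=21: X-K = 13 → N
  i=22: R-J =  8 → I
  i=23: B-K = 17 → R
  i=24: Q-B = 15 → P
  i=25: H-V = 12 → M
  i=26: S-G = 12 → M
  shifts repeat with period 6: PMMNIR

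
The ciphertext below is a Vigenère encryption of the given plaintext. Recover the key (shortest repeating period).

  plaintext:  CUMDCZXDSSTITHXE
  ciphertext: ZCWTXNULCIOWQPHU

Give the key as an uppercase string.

  i= 0: Z-C = 23 → X
  i= 1: C-U =  8 → I
  i= 2: W-M = 10 → K
  i= 3: T-D = 16 → Q
  i= 4: X-C = 21 → V
  i= 5: N-Z = 14 → O
  i= 6: U-X = 23 → X
  i= 7: L-D =  8 → I
  i= 8: C-S = 10 → K
  i= 9: I-S = 16 → Q
  i=10: O-T = 21 → V
  i=11: W-I = 14 → O
  i=12: Q-T = 23 → X
  i=13: P-H =  8 → I
  i=14: H-X = 10 → K
  i=15: U-E = 16 → Q
  shifts repeat with period 6: XIKQVO

XIKQVO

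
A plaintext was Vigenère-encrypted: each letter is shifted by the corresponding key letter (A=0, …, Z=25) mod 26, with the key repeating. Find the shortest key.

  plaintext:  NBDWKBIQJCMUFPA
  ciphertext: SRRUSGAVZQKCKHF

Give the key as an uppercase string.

FQOYIFS

  i= 0: S-N =  5 → F
  i= 1: R-B = 16 → Q
  i= 2: R-D = 14 → O
  i= 3: U-W = 24 → Y
  i= 4: S-K =  8 → I
  i= 5: G-B =  5 → F
  i= 6: A-I = 18 → S
  i= 7: V-Q =  5 → F
  i= 8: Z-J = 16 → Q
  i= 9: Q-C = 14 → O
  i=10: K-M = 24 → Y
  i=11: C-U =  8 → I
  i=12: K-F =  5 → F
  i=13: H-P = 18 → S
  i=14: F-A =  5 → F
  shifts repeat with period 7: FQOYIFS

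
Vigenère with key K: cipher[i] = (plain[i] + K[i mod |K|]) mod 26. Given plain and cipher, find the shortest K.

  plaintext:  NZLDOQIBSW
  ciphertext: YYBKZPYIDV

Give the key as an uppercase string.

LZQH

  i= 0: Y-N = 11 → L
  i= 1: Y-Z = 25 → Z
  i= 2: B-L = 16 → Q
  i= 3: K-D =  7 → H
  i= 4: Z-O = 11 → L
  i= 5: P-Q = 25 → Z
  i= 6: Y-I = 16 → Q
  i= 7: I-B =  7 → H
  i= 8: D-S = 11 → L
  i= 9: V-W = 25 → Z
  shifts repeat with period 4: LZQH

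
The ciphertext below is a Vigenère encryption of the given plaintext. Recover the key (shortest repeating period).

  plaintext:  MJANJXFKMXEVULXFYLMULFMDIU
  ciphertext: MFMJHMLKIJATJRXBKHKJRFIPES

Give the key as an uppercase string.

AWMWYPG

  i= 0: M-M =  0 → A
  i= 1: F-J = 22 → W
  i= 2: M-A = 12 → M
  i= 3: J-N = 22 → W
  i= 4: H-J = 24 → Y
  i= 5: M-X = 15 → P
  i= 6: L-F =  6 → G
  i= 7: K-K =  0 → A
  i= 8: I-M = 22 → W
  i= 9: J-X = 12 → M
  i=10: A-E = 22 → W
  i=11: T-V = 24 → Y
  i=12: J-U = 15 → P
  i=13: R-L =  6 → G
  i=14: X-X =  0 → A
  i=15: B-F = 22 → W
  i=16: K-Y = 12 → M
  i=17: H-L = 22 → W
  i=18: K-M = 24 → Y
  i=19: J-U = 15 → P
  i=20: R-L =  6 → G
  i=21: F-F =  0 → A
  i=22: I-M = 22 → W
  i=23: P-D = 12 → M
  i=24: E-I = 22 → W
  i=25: S-U = 24 → Y
  shifts repeat with period 7: AWMWYPG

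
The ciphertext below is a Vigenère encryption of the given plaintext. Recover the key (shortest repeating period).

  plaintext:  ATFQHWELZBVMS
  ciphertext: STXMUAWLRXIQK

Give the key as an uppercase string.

SASWNE

  i= 0: S-A = 18 → S
  i= 1: T-T =  0 → A
  i= 2: X-F = 18 → S
  i= 3: M-Q = 22 → W
  i= 4: U-H = 13 → N
  i= 5: A-W =  4 → E
  i= 6: W-E = 18 → S
  i= 7: L-L =  0 → A
  i= 8: R-Z = 18 → S
  i= 9: X-B = 22 → W
  i=10: I-V = 13 → N
  i=11: Q-M =  4 → E
  i=12: K-S = 18 → S
  shifts repeat with period 6: SASWNE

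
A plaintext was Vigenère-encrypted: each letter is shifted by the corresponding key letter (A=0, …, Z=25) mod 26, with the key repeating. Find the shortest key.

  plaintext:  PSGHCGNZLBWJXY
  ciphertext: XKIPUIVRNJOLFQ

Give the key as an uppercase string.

  i= 0: X-P =  8 → I
  i= 1: K-S = 18 → S
  i= 2: I-G =  2 → C
  i= 3: P-H =  8 → I
  i= 4: U-C = 18 → S
  i= 5: I-G =  2 → C
  i= 6: V-N =  8 → I
  i= 7: R-Z = 18 → S
  i= 8: N-L =  2 → C
  i= 9: J-B =  8 → I
  i=10: O-W = 18 → S
  i=11: L-J =  2 → C
  i=12: F-X =  8 → I
  i=13: Q-Y = 18 → S
  shifts repeat with period 3: ISC

ISC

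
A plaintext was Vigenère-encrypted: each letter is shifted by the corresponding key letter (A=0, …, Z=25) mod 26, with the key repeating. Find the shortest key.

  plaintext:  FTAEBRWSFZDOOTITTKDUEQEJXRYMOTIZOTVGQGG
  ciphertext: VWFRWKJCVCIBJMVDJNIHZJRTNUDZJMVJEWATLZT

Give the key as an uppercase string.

QDFNVTNK

  i= 0: V-F = 16 → Q
  i= 1: W-T =  3 → D
  i= 2: F-A =  5 → F
  i= 3: R-E = 13 → N
  i= 4: W-B = 21 → V
  i= 5: K-R = 19 → T
  i= 6: J-W = 13 → N
  i= 7: C-S = 10 → K
  i= 8: V-F = 16 → Q
  i= 9: C-Z =  3 → D
  i=10: I-D =  5 → F
  i=11: B-O = 13 → N
  i=12: J-O = 21 → V
  i=13: M-T = 19 → T
  i=14: V-I = 13 → N
  i=15: D-T = 10 → K
  i=16: J-T = 16 → Q
  i=17: N-K =  3 → D
  i=18: I-D =  5 → F
  i=19: H-U = 13 → N
  i=20: Z-E = 21 → V
  i=21: J-Q = 19 → T
  i=22: R-E = 13 → N
  i=23: T-J = 10 → K
  i=24: N-X = 16 → Q
  i=25: U-R =  3 → D
  i=26: D-Y =  5 → F
  i=27: Z-M = 13 → N
  i=28: J-O = 21 → V
  i=29: M-T = 19 → T
  i=30: V-I = 13 → N
  i=31: J-Z = 10 → K
  i=32: E-O = 16 → Q
  i=33: W-T =  3 → D
  i=34: A-V =  5 → F
  i=35: T-G = 13 → N
  i=36: L-Q = 21 → V
  i=37: Z-G = 19 → T
  i=38: T-G = 13 → N
  shifts repeat with period 8: QDFNVTNK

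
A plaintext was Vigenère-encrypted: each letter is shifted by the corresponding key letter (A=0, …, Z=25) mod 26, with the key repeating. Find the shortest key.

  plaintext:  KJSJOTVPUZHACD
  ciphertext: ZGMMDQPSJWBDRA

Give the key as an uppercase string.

PXUD

  i= 0: Z-K = 15 → P
  i= 1: G-J = 23 → X
  i= 2: M-S = 20 → U
  i= 3: M-J =  3 → D
  i= 4: D-O = 15 → P
  i= 5: Q-T = 23 → X
  i= 6: P-V = 20 → U
  i= 7: S-P =  3 → D
  i= 8: J-U = 15 → P
  i= 9: W-Z = 23 → X
  i=10: B-H = 20 → U
  i=11: D-A =  3 → D
  i=12: R-C = 15 → P
  i=13: A-D = 23 → X
  shifts repeat with period 4: PXUD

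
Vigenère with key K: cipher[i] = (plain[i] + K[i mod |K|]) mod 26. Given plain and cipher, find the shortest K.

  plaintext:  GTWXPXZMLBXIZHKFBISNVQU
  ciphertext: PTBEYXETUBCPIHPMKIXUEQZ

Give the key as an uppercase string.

JAFH

  i= 0: P-G =  9 → J
  i= 1: T-T =  0 → A
  i= 2: B-W =  5 → F
  i= 3: E-X =  7 → H
  i= 4: Y-P =  9 → J
  i= 5: X-X =  0 → A
  i= 6: E-Z =  5 → F
  i= 7: T-M =  7 → H
  i= 8: U-L =  9 → J
  i= 9: B-B =  0 → A
  i=10: C-X =  5 → F
  i=11: P-I =  7 → H
  i=12: I-Z =  9 → J
  i=13: H-H =  0 → A
  i=14: P-K =  5 → F
  i=15: M-F =  7 → H
  i=16: K-B =  9 → J
  i=17: I-I =  0 → A
  i=18: X-S =  5 → F
  i=19: U-N =  7 → H
  i=20: E-V =  9 → J
  i=21: Q-Q =  0 → A
  i=22: Z-U =  5 → F
  shifts repeat with period 4: JAFH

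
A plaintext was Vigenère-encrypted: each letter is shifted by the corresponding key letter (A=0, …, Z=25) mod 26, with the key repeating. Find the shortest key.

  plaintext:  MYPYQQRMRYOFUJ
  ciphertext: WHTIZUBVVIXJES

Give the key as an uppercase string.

  i= 0: W-M = 10 → K
  i= 1: H-Y =  9 → J
  i= 2: T-P =  4 → E
  i= 3: I-Y = 10 → K
  i= 4: Z-Q =  9 → J
  i= 5: U-Q =  4 → E
  i= 6: B-R = 10 → K
  i= 7: V-M =  9 → J
  i= 8: V-R =  4 → E
  i= 9: I-Y = 10 → K
  i=10: X-O =  9 → J
  i=11: J-F =  4 → E
  i=12: E-U = 10 → K
  i=13: S-J =  9 → J
  shifts repeat with period 3: KJE

KJE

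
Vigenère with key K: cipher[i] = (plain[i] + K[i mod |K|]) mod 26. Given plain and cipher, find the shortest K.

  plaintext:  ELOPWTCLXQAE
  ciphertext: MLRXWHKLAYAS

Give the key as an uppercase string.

  i= 0: M-E =  8 → I
  i= 1: L-L =  0 → A
  i= 2: R-O =  3 → D
  i= 3: X-P =  8 → I
  i= 4: W-W =  0 → A
  i= 5: H-T = 14 → O
  i= 6: K-C =  8 → I
  i= 7: L-L =  0 → A
  i= 8: A-X =  3 → D
  i= 9: Y-Q =  8 → I
  i=10: A-A =  0 → A
  i=11: S-E = 14 → O
  shifts repeat with period 6: IADIAO

IADIAO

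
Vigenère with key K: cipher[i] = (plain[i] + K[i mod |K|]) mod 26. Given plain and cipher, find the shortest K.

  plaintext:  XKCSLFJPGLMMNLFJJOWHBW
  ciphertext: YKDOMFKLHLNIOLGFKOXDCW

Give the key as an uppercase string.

BABW

  i= 0: Y-X =  1 → B
  i= 1: K-K =  0 → A
  i= 2: D-C =  1 → B
  i= 3: O-S = 22 → W
  i= 4: M-L =  1 → B
  i= 5: F-F =  0 → A
  i= 6: K-J =  1 → B
  i= 7: L-P = 22 → W
  i= 8: H-G =  1 → B
  i= 9: L-L =  0 → A
  i=10: N-M =  1 → B
  i=11: I-M = 22 → W
  i=12: O-N =  1 → B
  i=13: L-L =  0 → A
  i=14: G-F =  1 → B
  i=15: F-J = 22 → W
  i=16: K-J =  1 → B
  i=17: O-O =  0 → A
  i=18: X-W =  1 → B
  i=19: D-H = 22 → W
  i=20: C-B =  1 → B
  i=21: W-W =  0 → A
  shifts repeat with period 4: BABW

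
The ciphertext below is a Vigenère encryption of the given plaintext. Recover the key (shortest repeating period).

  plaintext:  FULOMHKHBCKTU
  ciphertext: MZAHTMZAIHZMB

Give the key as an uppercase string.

HFPT

  i= 0: M-F =  7 → H
  i= 1: Z-U =  5 → F
  i= 2: A-L = 15 → P
  i= 3: H-O = 19 → T
  i= 4: T-M =  7 → H
  i= 5: M-H =  5 → F
  i= 6: Z-K = 15 → P
  i= 7: A-H = 19 → T
  i= 8: I-B =  7 → H
  i= 9: H-C =  5 → F
  i=10: Z-K = 15 → P
  i=11: M-T = 19 → T
  i=12: B-U =  7 → H
  shifts repeat with period 4: HFPT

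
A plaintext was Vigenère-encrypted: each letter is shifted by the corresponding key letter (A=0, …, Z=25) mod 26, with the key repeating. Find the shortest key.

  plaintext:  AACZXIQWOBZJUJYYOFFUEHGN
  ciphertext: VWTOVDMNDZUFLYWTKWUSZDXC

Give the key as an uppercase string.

VWRPY

  i= 0: V-A = 21 → V
  i= 1: W-A = 22 → W
  i= 2: T-C = 17 → R
  i= 3: O-Z = 15 → P
  i= 4: V-X = 24 → Y
  i= 5: D-I = 21 → V
  i= 6: M-Q = 22 → W
  i= 7: N-W = 17 → R
  i= 8: D-O = 15 → P
  i= 9: Z-B = 24 → Y
  i=10: U-Z = 21 → V
  i=11: F-J = 22 → W
  i=12: L-U = 17 → R
  i=13: Y-J = 15 → P
  i=14: W-Y = 24 → Y
  i=15: T-Y = 21 → V
  i=16: K-O = 22 → W
  i=17: W-F = 17 → R
  i=18: U-F = 15 → P
  i=19: S-U = 24 → Y
  i=20: Z-E = 21 → V
  i=21: D-H = 22 → W
  i=22: X-G = 17 → R
  i=23: C-N = 15 → P
  shifts repeat with period 5: VWRPY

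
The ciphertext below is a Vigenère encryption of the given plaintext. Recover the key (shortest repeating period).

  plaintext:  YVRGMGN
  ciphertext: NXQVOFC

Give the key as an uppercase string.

PCZ

  i= 0: N-Y = 15 → P
  i= 1: X-V =  2 → C
  i= 2: Q-R = 25 → Z
  i= 3: V-G = 15 → P
  i= 4: O-M =  2 → C
  i= 5: F-G = 25 → Z
  i= 6: C-N = 15 → P
  shifts repeat with period 3: PCZ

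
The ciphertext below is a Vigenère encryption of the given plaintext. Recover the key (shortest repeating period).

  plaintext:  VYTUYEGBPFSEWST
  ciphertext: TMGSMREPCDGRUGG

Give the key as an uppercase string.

  i= 0: T-V = 24 → Y
  i= 1: M-Y = 14 → O
  i= 2: G-T = 13 → N
  i= 3: S-U = 24 → Y
  i= 4: M-Y = 14 → O
  i= 5: R-E = 13 → N
  i= 6: E-G = 24 → Y
  i= 7: P-B = 14 → O
  i= 8: C-P = 13 → N
  i= 9: D-F = 24 → Y
  i=10: G-S = 14 → O
  i=11: R-E = 13 → N
  i=12: U-W = 24 → Y
  i=13: G-S = 14 → O
  i=14: G-T = 13 → N
  shifts repeat with period 3: YON

YON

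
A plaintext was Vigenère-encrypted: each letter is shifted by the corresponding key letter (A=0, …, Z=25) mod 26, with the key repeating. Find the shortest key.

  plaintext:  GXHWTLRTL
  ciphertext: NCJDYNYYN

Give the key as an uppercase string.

HFC

  i= 0: N-G =  7 → H
  i= 1: C-X =  5 → F
  i= 2: J-H =  2 → C
  i= 3: D-W =  7 → H
  i= 4: Y-T =  5 → F
  i= 5: N-L =  2 → C
  i= 6: Y-R =  7 → H
  i= 7: Y-T =  5 → F
  i= 8: N-L =  2 → C
  shifts repeat with period 3: HFC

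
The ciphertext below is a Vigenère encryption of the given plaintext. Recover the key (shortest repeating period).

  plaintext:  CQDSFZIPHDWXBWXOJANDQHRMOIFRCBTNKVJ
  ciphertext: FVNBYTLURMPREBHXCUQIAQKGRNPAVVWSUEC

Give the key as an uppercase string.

DFKJTU

  i= 0: F-C =  3 → D
  i= 1: V-Q =  5 → F
  i= 2: N-D = 10 → K
  i= 3: B-S =  9 → J
  i= 4: Y-F = 19 → T
  i= 5: T-Z = 20 → U
  i= 6: L-I =  3 → D
  i= 7: U-P =  5 → F
  i= 8: R-H = 10 → K
  i= 9: M-D =  9 → J
  i=10: P-W = 19 → T
  i=11: R-X = 20 → U
  i=12: E-B =  3 → D
  i=13: B-W =  5 → F
  i=14: H-X = 10 → K
  i=15: X-O =  9 → J
  i=16: C-J = 19 → T
  i=17: U-A = 20 → U
  i=18: Q-N =  3 → D
  i=19: I-D =  5 → F
  i=20: A-Q = 10 → K
  i=21: Q-H =  9 → J
  i=22: K-R = 19 → T
  i=23: G-M = 20 → U
  i=24: R-O =  3 → D
  i=25: N-I =  5 → F
  i=26: P-F = 10 → K
  i=27: A-R =  9 → J
  i=28: V-C = 19 → T
  i=29: V-B = 20 → U
  i=30: W-T =  3 → D
  i=31: S-N =  5 → F
  i=32: U-K = 10 → K
  i=33: E-V =  9 → J
  i=34: C-J = 19 → T
  shifts repeat with period 6: DFKJTU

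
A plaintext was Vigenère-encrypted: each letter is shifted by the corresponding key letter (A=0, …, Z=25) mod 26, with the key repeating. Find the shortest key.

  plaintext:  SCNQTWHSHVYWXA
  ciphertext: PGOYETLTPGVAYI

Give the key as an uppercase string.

  i= 0: P-S = 23 → X
  i= 1: G-C =  4 → E
  i= 2: O-N =  1 → B
  i= 3: Y-Q =  8 → I
  i= 4: E-T = 11 → L
  i= 5: T-W = 23 → X
  i= 6: L-H =  4 → E
  i= 7: T-S =  1 → B
  i= 8: P-H =  8 → I
  i= 9: G-V = 11 → L
  i=10: V-Y = 23 → X
  i=11: A-W =  4 → E
  i=12: Y-X =  1 → B
  i=13: I-A =  8 → I
  shifts repeat with period 5: XEBIL

XEBIL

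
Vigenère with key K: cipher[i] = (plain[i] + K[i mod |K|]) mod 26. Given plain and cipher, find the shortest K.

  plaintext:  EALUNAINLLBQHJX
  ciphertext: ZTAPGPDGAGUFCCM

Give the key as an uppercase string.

  i= 0: Z-E = 21 → V
  i= 1: T-A = 19 → T
  i= 2: A-L = 15 → P
  i= 3: P-U = 21 → V
  i= 4: G-N = 19 → T
  i= 5: P-A = 15 → P
  i= 6: D-I = 21 → V
  i= 7: G-N = 19 → T
  i= 8: A-L = 15 → P
  i= 9: G-L = 21 → V
  i=10: U-B = 19 → T
  i=11: F-Q = 15 → P
  i=12: C-H = 21 → V
  i=13: C-J = 19 → T
  i=14: M-X = 15 → P
  shifts repeat with period 3: VTP

VTP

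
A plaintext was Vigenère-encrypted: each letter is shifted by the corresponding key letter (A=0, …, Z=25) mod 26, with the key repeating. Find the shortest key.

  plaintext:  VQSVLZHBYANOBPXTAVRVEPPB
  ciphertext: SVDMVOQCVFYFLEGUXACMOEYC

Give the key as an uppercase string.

XFLRKPJB

  i= 0: S-V = 23 → X
  i= 1: V-Q =  5 → F
  i= 2: D-S = 11 → L
  i= 3: M-V = 17 → R
  i= 4: V-L = 10 → K
  i= 5: O-Z = 15 → P
  i= 6: Q-H =  9 → J
  i= 7: C-B =  1 → B
  i= 8: V-Y = 23 → X
  i= 9: F-A =  5 → F
  i=10: Y-N = 11 → L
  i=11: F-O = 17 → R
  i=12: L-B = 10 → K
  i=13: E-P = 15 → P
  i=14: G-X =  9 → J
  i=15: U-T =  1 → B
  i=16: X-A = 23 → X
  i=17: A-V =  5 → F
  i=18: C-R = 11 → L
  i=19: M-V = 17 → R
  i=20: O-E = 10 → K
  i=21: E-P = 15 → P
  i=22: Y-P =  9 → J
  i=23: C-B =  1 → B
  shifts repeat with period 8: XFLRKPJB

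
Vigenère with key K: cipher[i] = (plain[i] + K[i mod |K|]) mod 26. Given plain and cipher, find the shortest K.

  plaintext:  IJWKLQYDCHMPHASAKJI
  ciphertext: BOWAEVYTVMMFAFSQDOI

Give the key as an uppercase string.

TFAQ

  i= 0: B-I = 19 → T
  i= 1: O-J =  5 → F
  i= 2: W-W =  0 → A
  i= 3: A-K = 16 → Q
  i= 4: E-L = 19 → T
  i= 5: V-Q =  5 → F
  i= 6: Y-Y =  0 → A
  i= 7: T-D = 16 → Q
  i= 8: V-C = 19 → T
  i= 9: M-H =  5 → F
  i=10: M-M =  0 → A
  i=11: F-P = 16 → Q
  i=12: A-H = 19 → T
  i=13: F-A =  5 → F
  i=14: S-S =  0 → A
  i=15: Q-A = 16 → Q
  i=16: D-K = 19 → T
  i=17: O-J =  5 → F
  i=18: I-I =  0 → A
  shifts repeat with period 4: TFAQ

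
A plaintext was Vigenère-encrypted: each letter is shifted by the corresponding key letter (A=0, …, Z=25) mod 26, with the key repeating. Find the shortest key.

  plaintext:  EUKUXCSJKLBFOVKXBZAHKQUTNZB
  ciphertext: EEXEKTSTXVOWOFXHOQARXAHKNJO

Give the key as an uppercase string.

  i= 0: E-E =  0 → A
  i= 1: E-U = 10 → K
  i= 2: X-K = 13 → N
  i= 3: E-U = 10 → K
  i= 4: K-X = 13 → N
  i= 5: T-C = 17 → R
  i= 6: S-S =  0 → A
  i= 7: T-J = 10 → K
  i= 8: X-K = 13 → N
  i= 9: V-L = 10 → K
  i=10: O-B = 13 → N
  i=11: W-F = 17 → R
  i=12: O-O =  0 → A
  i=13: F-V = 10 → K
  i=14: X-K = 13 → N
  i=15: H-X = 10 → K
  i=16: O-B = 13 → N
  i=17: Q-Z = 17 → R
  i=18: A-A =  0 → A
  i=19: R-H = 10 → K
  i=20: X-K = 13 → N
  i=21: A-Q = 10 → K
  i=22: H-U = 13 → N
  i=23: K-T = 17 → R
  i=24: N-N =  0 → A
  i=25: J-Z = 10 → K
  i=26: O-B = 13 → N
  shifts repeat with period 6: AKNKNR

AKNKNR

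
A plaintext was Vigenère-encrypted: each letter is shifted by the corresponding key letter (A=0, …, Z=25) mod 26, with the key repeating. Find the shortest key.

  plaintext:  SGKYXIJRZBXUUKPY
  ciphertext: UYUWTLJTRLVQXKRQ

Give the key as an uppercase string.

CSKYWDA

  i= 0: U-S =  2 → C
  i= 1: Y-G = 18 → S
  i= 2: U-K = 10 → K
  i= 3: W-Y = 24 → Y
  i= 4: T-X = 22 → W
  i= 5: L-I =  3 → D
  i= 6: J-J =  0 → A
  i= 7: T-R =  2 → C
  i= 8: R-Z = 18 → S
  i= 9: L-B = 10 → K
  i=10: V-X = 24 → Y
  i=11: Q-U = 22 → W
  i=12: X-U =  3 → D
  i=13: K-K =  0 → A
  i=14: R-P =  2 → C
  i=15: Q-Y = 18 → S
  shifts repeat with period 7: CSKYWDA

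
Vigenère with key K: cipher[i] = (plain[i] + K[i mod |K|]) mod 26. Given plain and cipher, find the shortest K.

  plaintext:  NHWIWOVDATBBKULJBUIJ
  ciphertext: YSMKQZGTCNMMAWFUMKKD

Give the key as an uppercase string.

LLQCU

  i= 0: Y-N = 11 → L
  i= 1: S-H = 11 → L
  i= 2: M-W = 16 → Q
  i= 3: K-I =  2 → C
  i= 4: Q-W = 20 → U
  i= 5: Z-O = 11 → L
  i= 6: G-V = 11 → L
  i= 7: T-D = 16 → Q
  i= 8: C-A =  2 → C
  i= 9: N-T = 20 → U
  i=10: M-B = 11 → L
  i=11: M-B = 11 → L
  i=12: A-K = 16 → Q
  i=13: W-U =  2 → C
  i=14: F-L = 20 → U
  i=15: U-J = 11 → L
  i=16: M-B = 11 → L
  i=17: K-U = 16 → Q
  i=18: K-I =  2 → C
  i=19: D-J = 20 → U
  shifts repeat with period 5: LLQCU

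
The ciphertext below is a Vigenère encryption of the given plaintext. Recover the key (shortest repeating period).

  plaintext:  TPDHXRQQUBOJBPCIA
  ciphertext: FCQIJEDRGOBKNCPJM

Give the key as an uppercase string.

  i= 0: F-T = 12 → M
  i= 1: C-P = 13 → N
  i= 2: Q-D = 13 → N
  i= 3: I-H =  1 → B
  i= 4: J-X = 12 → M
  i= 5: E-R = 13 → N
  i= 6: D-Q = 13 → N
  i= 7: R-Q =  1 → B
  i= 8: G-U = 12 → M
  i= 9: O-B = 13 → N
  i=10: B-O = 13 → N
  i=11: K-J =  1 → B
  i=12: N-B = 12 → M
  i=13: C-P = 13 → N
  i=14: P-C = 13 → N
  i=15: J-I =  1 → B
  i=16: M-A = 12 → M
  shifts repeat with period 4: MNNB

MNNB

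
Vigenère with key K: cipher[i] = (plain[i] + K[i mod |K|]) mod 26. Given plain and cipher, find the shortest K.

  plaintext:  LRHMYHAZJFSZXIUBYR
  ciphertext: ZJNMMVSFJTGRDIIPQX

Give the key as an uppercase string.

OSGAO

  i= 0: Z-L = 14 → O
  i= 1: J-R = 18 → S
  i= 2: N-H =  6 → G
  i= 3: M-M =  0 → A
  i= 4: M-Y = 14 → O
  i= 5: V-H = 14 → O
  i= 6: S-A = 18 → S
  i= 7: F-Z =  6 → G
  i= 8: J-J =  0 → A
  i= 9: T-F = 14 → O
  i=10: G-S = 14 → O
  i=11: R-Z = 18 → S
  i=12: D-X =  6 → G
  i=13: I-I =  0 → A
  i=14: I-U = 14 → O
  i=15: P-B = 14 → O
  i=16: Q-Y = 18 → S
  i=17: X-R =  6 → G
  shifts repeat with period 5: OSGAO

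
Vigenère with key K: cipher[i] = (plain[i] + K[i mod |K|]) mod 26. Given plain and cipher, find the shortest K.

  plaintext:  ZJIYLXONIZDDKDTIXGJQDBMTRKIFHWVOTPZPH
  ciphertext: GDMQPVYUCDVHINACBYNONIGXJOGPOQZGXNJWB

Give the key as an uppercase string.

HUESEYK

  i= 0: G-Z =  7 → H
  i= 1: D-J = 20 → U
  i= 2: M-I =  4 → E
  i= 3: Q-Y = 18 → S
  i= 4: P-L =  4 → E
  i= 5: V-X = 24 → Y
  i= 6: Y-O = 10 → K
  i= 7: U-N =  7 → H
  i= 8: C-I = 20 → U
  i= 9: D-Z =  4 → E
  i=10: V-D = 18 → S
  i=11: H-D =  4 → E
  i=12: I-K = 24 → Y
  i=13: N-D = 10 → K
  i=14: A-T =  7 → H
  i=15: C-I = 20 → U
  i=16: B-X =  4 → E
  i=17: Y-G = 18 → S
  i=18: N-J =  4 → E
  i=19: O-Q = 24 → Y
  i=20: N-D = 10 → K
  i=21: I-B =  7 → H
  i=22: G-M = 20 → U
  i=23: X-T =  4 → E
  i=24: J-R = 18 → S
  i=25: O-K =  4 → E
  i=26: G-I = 24 → Y
  i=27: P-F = 10 → K
  i=28: O-H =  7 → H
  i=29: Q-W = 20 → U
  i=30: Z-V =  4 → E
  i=31: G-O = 18 → S
  i=32: X-T =  4 → E
  i=33: N-P = 24 → Y
  i=34: J-Z = 10 → K
  i=35: W-P =  7 → H
  i=36: B-H = 20 → U
  shifts repeat with period 7: HUESEYK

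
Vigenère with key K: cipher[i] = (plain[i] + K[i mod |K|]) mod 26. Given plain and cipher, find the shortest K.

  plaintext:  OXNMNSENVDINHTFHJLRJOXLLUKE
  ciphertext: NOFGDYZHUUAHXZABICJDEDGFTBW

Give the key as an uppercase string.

  i= 0: N-O = 25 → Z
  i= 1: O-X = 17 → R
  i= 2: F-N = 18 → S
  i= 3: G-M = 20 → U
  i= 4: D-N = 16 → Q
  i= 5: Y-S =  6 → G
  i= 6: Z-E = 21 → V
  i= 7: H-N = 20 → U
  i= 8: U-V = 25 → Z
  i= 9: U-D = 17 → R
  i=10: A-I = 18 → S
  i=11: H-N = 20 → U
  i=12: X-H = 16 → Q
  i=13: Z-T =  6 → G
  i=14: A-F = 21 → V
  i=15: B-H = 20 → U
  i=16: I-J = 25 → Z
  i=17: C-L = 17 → R
  i=18: J-R = 18 → S
  i=19: D-J = 20 → U
  i=20: E-O = 16 → Q
  i=21: D-X =  6 → G
  i=22: G-L = 21 → V
  i=23: F-L = 20 → U
  i=24: T-U = 25 → Z
  i=25: B-K = 17 → R
  i=26: W-E = 18 → S
  shifts repeat with period 8: ZRSUQGVU

ZRSUQGVU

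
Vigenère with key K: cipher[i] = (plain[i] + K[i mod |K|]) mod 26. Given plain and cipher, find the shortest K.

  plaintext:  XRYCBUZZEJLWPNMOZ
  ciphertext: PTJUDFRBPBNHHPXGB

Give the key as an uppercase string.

SCL

  i= 0: P-X = 18 → S
  i= 1: T-R =  2 → C
  i= 2: J-Y = 11 → L
  i= 3: U-C = 18 → S
  i= 4: D-B =  2 → C
  i= 5: F-U = 11 → L
  i= 6: R-Z = 18 → S
  i= 7: B-Z =  2 → C
  i= 8: P-E = 11 → L
  i= 9: B-J = 18 → S
  i=10: N-L =  2 → C
  i=11: H-W = 11 → L
  i=12: H-P = 18 → S
  i=13: P-N =  2 → C
  i=14: X-M = 11 → L
  i=15: G-O = 18 → S
  i=16: B-Z =  2 → C
  shifts repeat with period 3: SCL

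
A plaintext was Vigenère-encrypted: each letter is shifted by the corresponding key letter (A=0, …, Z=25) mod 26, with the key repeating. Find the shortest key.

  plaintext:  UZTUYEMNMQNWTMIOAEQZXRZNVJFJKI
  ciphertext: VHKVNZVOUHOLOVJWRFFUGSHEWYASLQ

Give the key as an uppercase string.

BIRBPVJ

  i= 0: V-U =  1 → B
  i= 1: H-Z =  8 → I
  i= 2: K-T = 17 → R
  i= 3: V-U =  1 → B
  i= 4: N-Y = 15 → P
  i= 5: Z-E = 21 → V
  i= 6: V-M =  9 → J
  i= 7: O-N =  1 → B
  i= 8: U-M =  8 → I
  i= 9: H-Q = 17 → R
  i=10: O-N =  1 → B
  i=11: L-W = 15 → P
  i=12: O-T = 21 → V
  i=13: V-M =  9 → J
  i=14: J-I =  1 → B
  i=15: W-O =  8 → I
  i=16: R-A = 17 → R
  i=17: F-E =  1 → B
  i=18: F-Q = 15 → P
  i=19: U-Z = 21 → V
  i=20: G-X =  9 → J
  i=21: S-R =  1 → B
  i=22: H-Z =  8 → I
  i=23: E-N = 17 → R
  i=24: W-V =  1 → B
  i=25: Y-J = 15 → P
  i=26: A-F = 21 → V
  i=27: S-J =  9 → J
  i=28: L-K =  1 → B
  i=29: Q-I =  8 → I
  shifts repeat with period 7: BIRBPVJ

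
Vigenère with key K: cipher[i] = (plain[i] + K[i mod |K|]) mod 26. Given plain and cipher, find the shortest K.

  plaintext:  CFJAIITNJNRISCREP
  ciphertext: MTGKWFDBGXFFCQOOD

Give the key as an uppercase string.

KOX

  i= 0: M-C = 10 → K
  i= 1: T-F = 14 → O
  i= 2: G-J = 23 → X
  i= 3: K-A = 10 → K
  i= 4: W-I = 14 → O
  i= 5: F-I = 23 → X
  i= 6: D-T = 10 → K
  i= 7: B-N = 14 → O
  i= 8: G-J = 23 → X
  i= 9: X-N = 10 → K
  i=10: F-R = 14 → O
  i=11: F-I = 23 → X
  i=12: C-S = 10 → K
  i=13: Q-C = 14 → O
  i=14: O-R = 23 → X
  i=15: O-E = 10 → K
  i=16: D-P = 14 → O
  shifts repeat with period 3: KOX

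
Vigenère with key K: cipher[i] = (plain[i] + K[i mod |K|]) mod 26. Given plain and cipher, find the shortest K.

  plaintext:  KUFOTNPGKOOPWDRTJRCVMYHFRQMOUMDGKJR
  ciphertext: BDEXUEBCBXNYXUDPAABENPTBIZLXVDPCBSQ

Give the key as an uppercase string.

RJZJBRMW

  i= 0: B-K = 17 → R
  i= 1: D-U =  9 → J
  i= 2: E-F = 25 → Z
  i= 3: X-O =  9 → J
  i= 4: U-T =  1 → B
  i= 5: E-N = 17 → R
  i= 6: B-P = 12 → M
  i= 7: C-G = 22 → W
  i= 8: B-K = 17 → R
  i= 9: X-O =  9 → J
  i=10: N-O = 25 → Z
  i=11: Y-P =  9 → J
  i=12: X-W =  1 → B
  i=13: U-D = 17 → R
  i=14: D-R = 12 → M
  i=15: P-T = 22 → W
  i=16: A-J = 17 → R
  i=17: A-R =  9 → J
  i=18: B-C = 25 → Z
  i=19: E-V =  9 → J
  i=20: N-M =  1 → B
  i=21: P-Y = 17 → R
  i=22: T-H = 12 → M
  i=23: B-F = 22 → W
  i=24: I-R = 17 → R
  i=25: Z-Q =  9 → J
  i=26: L-M = 25 → Z
  i=27: X-O =  9 → J
  i=28: V-U =  1 → B
  i=29: D-M = 17 → R
  i=30: P-D = 12 → M
  i=31: C-G = 22 → W
  i=32: B-K = 17 → R
  i=33: S-J =  9 → J
  i=34: Q-R = 25 → Z
  shifts repeat with period 8: RJZJBRMW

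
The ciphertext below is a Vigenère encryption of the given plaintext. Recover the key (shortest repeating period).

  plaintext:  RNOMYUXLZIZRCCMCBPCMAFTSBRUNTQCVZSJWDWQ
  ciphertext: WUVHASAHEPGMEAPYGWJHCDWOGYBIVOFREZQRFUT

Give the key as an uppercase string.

FHHVCYDW

  i= 0: W-R =  5 → F
  i= 1: U-N =  7 → H
  i= 2: V-O =  7 → H
  i= 3: H-M = 21 → V
  i= 4: A-Y =  2 → C
  i= 5: S-U = 24 → Y
  i= 6: A-X =  3 → D
  i= 7: H-L = 22 → W
  i= 8: E-Z =  5 → F
  i= 9: P-I =  7 → H
  i=10: G-Z =  7 → H
  i=11: M-R = 21 → V
  i=12: E-C =  2 → C
  i=13: A-C = 24 → Y
  i=14: P-M =  3 → D
  i=15: Y-C = 22 → W
  i=16: G-B =  5 → F
  i=17: W-P =  7 → H
  i=18: J-C =  7 → H
  i=19: H-M = 21 → V
  i=20: C-A =  2 → C
  i=21: D-F = 24 → Y
  i=22: W-T =  3 → D
  i=23: O-S = 22 → W
  i=24: G-B =  5 → F
  i=25: Y-R =  7 → H
  i=26: B-U =  7 → H
  i=27: I-N = 21 → V
  i=28: V-T =  2 → C
  i=29: O-Q = 24 → Y
  i=30: F-C =  3 → D
  i=31: R-V = 22 → W
  i=32: E-Z =  5 → F
  i=33: Z-S =  7 → H
  i=34: Q-J =  7 → H
  i=35: R-W = 21 → V
  i=36: F-D =  2 → C
  i=37: U-W = 24 → Y
  i=38: T-Q =  3 → D
  shifts repeat with period 8: FHHVCYDW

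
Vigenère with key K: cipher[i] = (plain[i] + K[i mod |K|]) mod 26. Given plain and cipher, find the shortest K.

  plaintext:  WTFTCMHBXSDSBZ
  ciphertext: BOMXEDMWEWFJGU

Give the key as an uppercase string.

FVHECR

  i= 0: B-W =  5 → F
  i= 1: O-T = 21 → V
  i= 2: M-F =  7 → H
  i= 3: X-T =  4 → E
  i= 4: E-C =  2 → C
  i= 5: D-M = 17 → R
  i= 6: M-H =  5 → F
  i= 7: W-B = 21 → V
  i= 8: E-X =  7 → H
  i= 9: W-S =  4 → E
  i=10: F-D =  2 → C
  i=11: J-S = 17 → R
  i=12: G-B =  5 → F
  i=13: U-Z = 21 → V
  shifts repeat with period 6: FVHECR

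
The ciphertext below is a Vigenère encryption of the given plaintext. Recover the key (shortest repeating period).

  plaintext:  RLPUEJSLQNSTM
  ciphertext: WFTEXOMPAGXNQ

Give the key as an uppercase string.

FUEKT

  i= 0: W-R =  5 → F
  i= 1: F-L = 20 → U
  i= 2: T-P =  4 → E
  i= 3: E-U = 10 → K
  i= 4: X-E = 19 → T
  i= 5: O-J =  5 → F
  i= 6: M-S = 20 → U
  i= 7: P-L =  4 → E
  i= 8: A-Q = 10 → K
  i= 9: G-N = 19 → T
  i=10: X-S =  5 → F
  i=11: N-T = 20 → U
  i=12: Q-M =  4 → E
  shifts repeat with period 5: FUEKT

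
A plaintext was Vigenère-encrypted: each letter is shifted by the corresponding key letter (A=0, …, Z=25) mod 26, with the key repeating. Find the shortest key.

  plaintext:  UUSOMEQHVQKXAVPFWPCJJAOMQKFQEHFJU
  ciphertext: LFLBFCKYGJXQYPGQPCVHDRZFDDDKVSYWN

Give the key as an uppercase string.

  i= 0: L-U = 17 → R
  i= 1: F-U = 11 → L
  i= 2: L-S = 19 → T
  i= 3: B-O = 13 → N
  i= 4: F-M = 19 → T
  i= 5: C-E = 24 → Y
  i= 6: K-Q = 20 → U
  i= 7: Y-H = 17 → R
  i= 8: G-V = 11 → L
  i= 9: J-Q = 19 → T
  i=10: X-K = 13 → N
  i=11: Q-X = 19 → T
  i=12: Y-A = 24 → Y
  i=13: P-V = 20 → U
  i=14: G-P = 17 → R
  i=15: Q-F = 11 → L
  i=16: P-W = 19 → T
  i=17: C-P = 13 → N
  i=18: V-C = 19 → T
  i=19: H-J = 24 → Y
  i=20: D-J = 20 → U
  i=21: R-A = 17 → R
  i=22: Z-O = 11 → L
  i=23: F-M = 19 → T
  i=24: D-Q = 13 → N
  i=25: D-K = 19 → T
  i=26: D-F = 24 → Y
  i=27: K-Q = 20 → U
  i=28: V-E = 17 → R
  i=29: S-H = 11 → L
  i=30: Y-F = 19 → T
  i=31: W-J = 13 → N
  i=32: N-U = 19 → T
  shifts repeat with period 7: RLTNTYU

RLTNTYU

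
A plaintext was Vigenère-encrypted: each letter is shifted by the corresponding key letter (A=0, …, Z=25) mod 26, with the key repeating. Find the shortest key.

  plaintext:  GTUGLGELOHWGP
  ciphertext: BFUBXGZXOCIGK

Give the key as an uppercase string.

  i= 0: B-G = 21 → V
  i= 1: F-T = 12 → M
  i= 2: U-U =  0 → A
  i= 3: B-G = 21 → V
  i= 4: X-L = 12 → M
  i= 5: G-G =  0 → A
  i= 6: Z-E = 21 → V
  i= 7: X-L = 12 → M
  i= 8: O-O =  0 → A
  i= 9: C-H = 21 → V
  i=10: I-W = 12 → M
  i=11: G-G =  0 → A
  i=12: K-P = 21 → V
  shifts repeat with period 3: VMA

VMA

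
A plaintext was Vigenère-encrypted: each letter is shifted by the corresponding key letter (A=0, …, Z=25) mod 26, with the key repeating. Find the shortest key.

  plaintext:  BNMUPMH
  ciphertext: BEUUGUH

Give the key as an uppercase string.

ARI

  i= 0: B-B =  0 → A
  i= 1: E-N = 17 → R
  i= 2: U-M =  8 → I
  i= 3: U-U =  0 → A
  i= 4: G-P = 17 → R
  i= 5: U-M =  8 → I
  i= 6: H-H =  0 → A
  shifts repeat with period 3: ARI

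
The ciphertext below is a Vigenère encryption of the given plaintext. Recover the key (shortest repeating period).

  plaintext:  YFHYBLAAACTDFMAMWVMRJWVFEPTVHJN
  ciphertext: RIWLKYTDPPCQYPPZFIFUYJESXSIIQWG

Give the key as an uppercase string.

  i= 0: R-Y = 19 → T
  i= 1: I-F =  3 → D
  i= 2: W-H = 15 → P
  i= 3: L-Y = 13 → N
  i= 4: K-B =  9 → J
  i= 5: Y-L = 13 → N
  i= 6: T-A = 19 → T
  i= 7: D-A =  3 → D
  i= 8: P-A = 15 → P
  i= 9: P-C = 13 → N
  i=10: C-T =  9 → J
  i=11: Q-D = 13 → N
  i=12: Y-F = 19 → T
  i=13: P-M =  3 → D
  i=14: P-A = 15 → P
  i=15: Z-M = 13 → N
  i=16: F-W =  9 → J
  i=17: I-V = 13 → N
  i=18: F-M = 19 → T
  i=19: U-R =  3 → D
  i=20: Y-J = 15 → P
  i=21: J-W = 13 → N
  i=22: E-V =  9 → J
  i=23: S-F = 13 → N
  i=24: X-E = 19 → T
  i=25: S-P =  3 → D
  i=26: I-T = 15 → P
  i=27: I-V = 13 → N
  i=28: Q-H =  9 → J
  i=29: W-J = 13 → N
  i=30: G-N = 19 → T
  shifts repeat with period 6: TDPNJN

TDPNJN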